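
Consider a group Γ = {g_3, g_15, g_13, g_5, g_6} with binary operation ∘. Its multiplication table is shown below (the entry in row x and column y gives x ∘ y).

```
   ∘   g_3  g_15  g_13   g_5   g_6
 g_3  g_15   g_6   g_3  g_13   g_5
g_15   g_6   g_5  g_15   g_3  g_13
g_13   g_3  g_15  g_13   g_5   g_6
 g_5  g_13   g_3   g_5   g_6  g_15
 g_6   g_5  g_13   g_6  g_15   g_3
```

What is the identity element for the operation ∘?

The identity e satisfies e ∘ x = x for all x, so its row in the table reproduces the column headers.
Row g_13 reads: g_3, g_15, g_13, g_5, g_6 — exactly the header order. So g_13 is the identity.

g_13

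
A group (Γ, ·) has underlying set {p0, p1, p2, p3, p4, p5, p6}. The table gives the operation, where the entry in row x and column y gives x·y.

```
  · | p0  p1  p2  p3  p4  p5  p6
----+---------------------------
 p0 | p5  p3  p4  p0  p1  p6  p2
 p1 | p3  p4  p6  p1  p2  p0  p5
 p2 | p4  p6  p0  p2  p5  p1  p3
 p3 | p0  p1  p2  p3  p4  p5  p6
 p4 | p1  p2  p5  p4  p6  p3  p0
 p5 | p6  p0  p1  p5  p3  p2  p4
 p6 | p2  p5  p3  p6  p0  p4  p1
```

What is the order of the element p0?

The identity element is p3 (its row matches the header).
p0^1 = p0
p0^2 = p0·p0 = p5
p0^3 = p5·p0 = p6
p0^4 = p6·p0 = p2
p0^5 = p2·p0 = p4
p0^6 = p4·p0 = p1
p0^7 = p1·p0 = p3
The first power of p0 equal to the identity is p0^7, so ord(p0) = 7.

7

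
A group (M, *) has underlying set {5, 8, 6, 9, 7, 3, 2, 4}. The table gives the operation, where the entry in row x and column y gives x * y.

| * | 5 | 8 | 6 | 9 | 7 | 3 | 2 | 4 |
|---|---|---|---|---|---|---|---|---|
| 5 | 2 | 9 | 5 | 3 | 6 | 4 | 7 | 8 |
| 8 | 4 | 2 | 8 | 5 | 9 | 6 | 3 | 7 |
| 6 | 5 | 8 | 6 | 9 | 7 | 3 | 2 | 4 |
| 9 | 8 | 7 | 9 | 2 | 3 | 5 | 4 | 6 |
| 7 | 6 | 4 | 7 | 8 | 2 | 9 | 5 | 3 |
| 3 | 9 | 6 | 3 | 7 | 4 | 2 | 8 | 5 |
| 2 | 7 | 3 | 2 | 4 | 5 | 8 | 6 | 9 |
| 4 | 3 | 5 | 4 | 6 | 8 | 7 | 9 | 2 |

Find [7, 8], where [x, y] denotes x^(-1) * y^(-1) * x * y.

2

Identity is 6; from the table 7^(-1) = 5 and 8^(-1) = 3.
5 * 3 = 4
4 * 7 = 8
8 * 8 = 2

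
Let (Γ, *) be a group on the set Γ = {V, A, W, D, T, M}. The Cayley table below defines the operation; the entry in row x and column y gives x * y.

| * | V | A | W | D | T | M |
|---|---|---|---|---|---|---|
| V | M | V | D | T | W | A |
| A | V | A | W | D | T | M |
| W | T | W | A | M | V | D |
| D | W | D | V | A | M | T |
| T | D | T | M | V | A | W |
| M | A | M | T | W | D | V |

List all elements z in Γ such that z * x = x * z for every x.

An element z is central iff its row equals its column in the table.
For V: V * W = D ≠ T = W * V, so V ∉ Z.
Checking each element this way leaves Z(Γ) = {A}.
(Structurally, Γ here is isomorphic to the symmetric group S_3.)

{A}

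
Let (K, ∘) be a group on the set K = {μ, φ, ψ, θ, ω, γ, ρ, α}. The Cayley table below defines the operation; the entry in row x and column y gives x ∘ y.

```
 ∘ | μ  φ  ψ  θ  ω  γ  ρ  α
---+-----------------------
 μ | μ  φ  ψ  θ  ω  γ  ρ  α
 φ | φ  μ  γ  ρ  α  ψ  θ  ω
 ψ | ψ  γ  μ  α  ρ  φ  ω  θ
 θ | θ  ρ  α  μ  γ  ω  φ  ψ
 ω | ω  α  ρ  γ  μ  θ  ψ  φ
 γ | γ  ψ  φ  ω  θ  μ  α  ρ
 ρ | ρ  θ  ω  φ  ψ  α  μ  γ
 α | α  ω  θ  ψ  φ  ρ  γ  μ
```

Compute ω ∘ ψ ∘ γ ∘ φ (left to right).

ω

ω ∘ ψ = ρ
ρ ∘ γ = α
α ∘ φ = ω
(Structurally, K here is isomorphic to the elementary abelian group (Z_2)^3.)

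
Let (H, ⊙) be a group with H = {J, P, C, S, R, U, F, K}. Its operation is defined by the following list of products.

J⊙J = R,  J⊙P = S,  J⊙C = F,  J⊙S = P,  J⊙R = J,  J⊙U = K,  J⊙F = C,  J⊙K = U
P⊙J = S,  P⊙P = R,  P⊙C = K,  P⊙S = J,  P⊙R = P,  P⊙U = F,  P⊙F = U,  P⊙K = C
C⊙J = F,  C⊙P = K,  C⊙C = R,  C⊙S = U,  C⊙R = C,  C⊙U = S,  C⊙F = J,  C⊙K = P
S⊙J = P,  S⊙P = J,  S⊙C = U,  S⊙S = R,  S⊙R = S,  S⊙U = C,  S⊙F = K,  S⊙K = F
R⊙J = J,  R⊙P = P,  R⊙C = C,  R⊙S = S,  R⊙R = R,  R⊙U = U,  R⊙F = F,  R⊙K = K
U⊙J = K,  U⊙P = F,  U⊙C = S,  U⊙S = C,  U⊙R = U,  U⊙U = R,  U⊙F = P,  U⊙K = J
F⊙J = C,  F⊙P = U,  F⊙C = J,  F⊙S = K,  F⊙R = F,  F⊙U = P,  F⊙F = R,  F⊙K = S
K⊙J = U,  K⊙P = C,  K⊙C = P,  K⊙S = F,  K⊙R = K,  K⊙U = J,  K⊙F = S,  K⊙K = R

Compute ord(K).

2

The identity element is R (its row matches the header).
K^1 = K
K^2 = K ⊙ K = R
The first power of K equal to the identity is K^2, so ord(K) = 2.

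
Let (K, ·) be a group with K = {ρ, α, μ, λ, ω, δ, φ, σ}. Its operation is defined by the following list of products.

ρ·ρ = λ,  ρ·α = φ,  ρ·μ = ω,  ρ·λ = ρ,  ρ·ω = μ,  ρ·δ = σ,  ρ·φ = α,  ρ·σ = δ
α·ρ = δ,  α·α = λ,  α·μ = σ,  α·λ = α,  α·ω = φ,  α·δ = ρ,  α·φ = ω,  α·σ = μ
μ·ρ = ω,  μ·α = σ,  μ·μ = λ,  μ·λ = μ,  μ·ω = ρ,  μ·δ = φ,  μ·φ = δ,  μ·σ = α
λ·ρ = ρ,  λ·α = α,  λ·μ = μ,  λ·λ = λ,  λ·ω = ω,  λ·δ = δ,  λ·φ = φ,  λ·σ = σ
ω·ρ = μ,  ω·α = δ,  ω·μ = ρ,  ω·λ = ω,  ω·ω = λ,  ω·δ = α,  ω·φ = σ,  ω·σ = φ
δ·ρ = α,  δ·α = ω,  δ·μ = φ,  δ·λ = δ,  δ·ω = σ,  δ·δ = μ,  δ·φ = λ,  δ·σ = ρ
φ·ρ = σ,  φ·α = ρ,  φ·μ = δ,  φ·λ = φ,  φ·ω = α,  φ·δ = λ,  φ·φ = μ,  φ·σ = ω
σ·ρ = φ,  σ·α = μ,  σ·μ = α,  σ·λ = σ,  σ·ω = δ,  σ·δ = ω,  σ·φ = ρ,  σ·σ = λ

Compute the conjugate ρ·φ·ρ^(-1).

The identity is λ. In row ρ, the entry λ sits in column ρ, so ρ^(-1) = ρ.
ρ·φ = α
α·ρ = δ

δ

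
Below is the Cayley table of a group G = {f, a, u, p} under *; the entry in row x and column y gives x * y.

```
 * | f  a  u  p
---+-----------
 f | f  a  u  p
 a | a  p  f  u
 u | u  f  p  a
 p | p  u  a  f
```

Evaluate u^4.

u^1 = u
u^2 = u * u = p
u^3 = p * u = a
u^4 = a * u = f
(Structurally, G here is isomorphic to the cyclic group Z_4.)

f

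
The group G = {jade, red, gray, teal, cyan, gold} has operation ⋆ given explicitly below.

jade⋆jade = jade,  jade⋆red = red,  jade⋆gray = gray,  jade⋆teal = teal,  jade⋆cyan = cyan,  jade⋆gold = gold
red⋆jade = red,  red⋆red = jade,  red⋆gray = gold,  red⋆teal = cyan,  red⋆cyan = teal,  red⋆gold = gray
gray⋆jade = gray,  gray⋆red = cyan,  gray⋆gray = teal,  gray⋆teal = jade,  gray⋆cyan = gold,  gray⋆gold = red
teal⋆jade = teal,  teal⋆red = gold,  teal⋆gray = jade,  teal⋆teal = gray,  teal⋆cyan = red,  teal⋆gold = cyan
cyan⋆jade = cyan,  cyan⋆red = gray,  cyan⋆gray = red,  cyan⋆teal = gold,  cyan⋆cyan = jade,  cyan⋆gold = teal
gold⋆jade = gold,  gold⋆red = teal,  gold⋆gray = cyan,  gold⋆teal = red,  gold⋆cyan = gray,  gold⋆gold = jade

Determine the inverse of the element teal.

First locate the identity: row jade matches the header, so jade is the identity.
Scan row teal for jade: teal ⋆ gray = jade. Hence teal^(-1) = gray.
(Structurally, G here is isomorphic to the symmetric group S_3.)

gray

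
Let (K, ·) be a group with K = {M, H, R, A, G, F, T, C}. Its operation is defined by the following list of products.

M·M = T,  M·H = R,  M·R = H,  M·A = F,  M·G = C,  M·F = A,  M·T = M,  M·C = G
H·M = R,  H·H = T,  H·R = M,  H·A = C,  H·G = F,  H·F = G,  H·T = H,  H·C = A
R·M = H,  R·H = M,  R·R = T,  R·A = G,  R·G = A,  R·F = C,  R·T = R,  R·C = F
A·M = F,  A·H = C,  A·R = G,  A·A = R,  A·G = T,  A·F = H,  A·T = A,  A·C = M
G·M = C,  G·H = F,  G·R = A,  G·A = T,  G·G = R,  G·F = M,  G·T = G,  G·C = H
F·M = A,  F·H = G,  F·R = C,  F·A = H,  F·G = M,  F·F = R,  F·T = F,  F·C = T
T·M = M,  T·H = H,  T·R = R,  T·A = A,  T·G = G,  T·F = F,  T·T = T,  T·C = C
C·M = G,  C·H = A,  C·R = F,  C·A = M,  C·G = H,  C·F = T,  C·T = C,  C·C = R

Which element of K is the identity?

T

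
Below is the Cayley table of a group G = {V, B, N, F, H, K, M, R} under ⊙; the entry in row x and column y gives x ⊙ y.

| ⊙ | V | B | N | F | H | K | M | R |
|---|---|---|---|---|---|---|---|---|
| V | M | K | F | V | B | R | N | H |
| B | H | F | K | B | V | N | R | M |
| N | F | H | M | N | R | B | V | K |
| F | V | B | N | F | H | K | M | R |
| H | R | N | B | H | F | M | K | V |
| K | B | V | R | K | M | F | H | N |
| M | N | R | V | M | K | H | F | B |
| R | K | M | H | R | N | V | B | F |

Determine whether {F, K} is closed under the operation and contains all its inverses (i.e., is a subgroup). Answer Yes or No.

Yes

{F, K} contains the identity F.
Checking products: every product of two elements of {F, K} (read from the table) lies in {F, K}, so the set is closed.
In a finite group, a nonempty closed subset is a subgroup. So {F, K} ≤ G.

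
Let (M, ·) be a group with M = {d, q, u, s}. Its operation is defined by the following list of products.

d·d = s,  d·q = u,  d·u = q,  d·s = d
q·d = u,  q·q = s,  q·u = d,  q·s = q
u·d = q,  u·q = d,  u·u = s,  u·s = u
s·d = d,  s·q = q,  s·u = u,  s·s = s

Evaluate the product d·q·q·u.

q

d·q = u
u·q = d
d·u = q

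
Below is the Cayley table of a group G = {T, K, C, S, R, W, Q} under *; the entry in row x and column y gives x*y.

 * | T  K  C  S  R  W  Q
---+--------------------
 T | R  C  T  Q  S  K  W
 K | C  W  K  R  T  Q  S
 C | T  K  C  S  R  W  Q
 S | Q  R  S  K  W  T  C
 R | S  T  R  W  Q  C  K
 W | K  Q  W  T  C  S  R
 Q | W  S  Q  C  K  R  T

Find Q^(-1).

First locate the identity: row C matches the header, so C is the identity.
Scan row Q for C: Q*S = C. Hence Q^(-1) = S.

S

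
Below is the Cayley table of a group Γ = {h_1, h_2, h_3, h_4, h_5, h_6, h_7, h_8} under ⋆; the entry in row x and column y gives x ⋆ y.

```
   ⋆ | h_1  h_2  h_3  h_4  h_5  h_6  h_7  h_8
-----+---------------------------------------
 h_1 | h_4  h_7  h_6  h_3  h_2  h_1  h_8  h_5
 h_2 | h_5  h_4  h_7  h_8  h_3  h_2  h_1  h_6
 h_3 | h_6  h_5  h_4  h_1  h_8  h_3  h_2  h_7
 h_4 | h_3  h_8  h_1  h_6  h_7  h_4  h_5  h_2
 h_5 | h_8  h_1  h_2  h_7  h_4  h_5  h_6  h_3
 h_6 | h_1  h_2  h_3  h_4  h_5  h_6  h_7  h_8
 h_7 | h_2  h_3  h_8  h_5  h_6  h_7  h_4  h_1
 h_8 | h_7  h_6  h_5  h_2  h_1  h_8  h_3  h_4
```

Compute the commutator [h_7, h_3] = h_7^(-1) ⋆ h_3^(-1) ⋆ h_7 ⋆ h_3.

h_4

Identity is h_6; from the table h_7^(-1) = h_5 and h_3^(-1) = h_1.
h_5 ⋆ h_1 = h_8
h_8 ⋆ h_7 = h_3
h_3 ⋆ h_3 = h_4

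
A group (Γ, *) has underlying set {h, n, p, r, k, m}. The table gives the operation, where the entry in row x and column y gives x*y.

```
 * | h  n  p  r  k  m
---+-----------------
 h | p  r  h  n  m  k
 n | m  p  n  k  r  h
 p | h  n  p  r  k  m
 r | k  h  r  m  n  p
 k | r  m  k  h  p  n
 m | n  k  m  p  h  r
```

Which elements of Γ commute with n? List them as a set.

Compare row n with column n entry by entry.
r*n = h but n*r = k, so r does not.
Collecting the elements that commute with n: C(n) = {n, p}.

{n, p}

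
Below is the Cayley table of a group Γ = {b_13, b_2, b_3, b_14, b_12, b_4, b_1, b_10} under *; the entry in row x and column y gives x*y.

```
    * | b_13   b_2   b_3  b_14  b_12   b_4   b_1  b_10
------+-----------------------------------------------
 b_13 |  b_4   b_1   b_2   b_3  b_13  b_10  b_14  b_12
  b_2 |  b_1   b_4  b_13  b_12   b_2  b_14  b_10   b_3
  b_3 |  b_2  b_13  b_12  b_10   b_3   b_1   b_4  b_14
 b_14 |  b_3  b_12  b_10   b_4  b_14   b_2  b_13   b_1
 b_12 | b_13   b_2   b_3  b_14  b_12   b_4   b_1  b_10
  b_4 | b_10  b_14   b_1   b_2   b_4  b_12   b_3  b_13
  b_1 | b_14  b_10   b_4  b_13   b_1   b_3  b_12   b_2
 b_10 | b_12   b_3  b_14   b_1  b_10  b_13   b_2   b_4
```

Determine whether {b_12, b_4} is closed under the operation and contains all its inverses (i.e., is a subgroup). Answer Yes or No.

Yes

{b_12, b_4} contains the identity b_12.
Checking products: every product of two elements of {b_12, b_4} (read from the table) lies in {b_12, b_4}, so the set is closed.
In a finite group, a nonempty closed subset is a subgroup. So {b_12, b_4} ≤ Γ.
(Structurally, Γ here is isomorphic to Z_2 x Z_4.)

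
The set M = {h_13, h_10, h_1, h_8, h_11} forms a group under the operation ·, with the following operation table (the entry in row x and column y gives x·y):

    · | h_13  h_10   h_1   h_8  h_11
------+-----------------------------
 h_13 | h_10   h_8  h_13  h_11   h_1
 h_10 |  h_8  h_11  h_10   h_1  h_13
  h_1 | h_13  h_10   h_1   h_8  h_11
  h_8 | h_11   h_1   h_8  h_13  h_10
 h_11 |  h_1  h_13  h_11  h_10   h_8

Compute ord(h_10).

The identity element is h_1 (its row matches the header).
h_10^1 = h_10
h_10^2 = h_10·h_10 = h_11
h_10^3 = h_11·h_10 = h_13
h_10^4 = h_13·h_10 = h_8
h_10^5 = h_8·h_10 = h_1
The first power of h_10 equal to the identity is h_10^5, so ord(h_10) = 5.

5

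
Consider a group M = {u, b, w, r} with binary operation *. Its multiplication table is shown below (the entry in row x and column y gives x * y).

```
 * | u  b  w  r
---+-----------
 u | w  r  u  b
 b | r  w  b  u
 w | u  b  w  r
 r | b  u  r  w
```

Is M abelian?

Yes

Check whether the table is symmetric across its main diagonal.
Every entry (row x, col y) equals the entry (row y, col x), so M is abelian.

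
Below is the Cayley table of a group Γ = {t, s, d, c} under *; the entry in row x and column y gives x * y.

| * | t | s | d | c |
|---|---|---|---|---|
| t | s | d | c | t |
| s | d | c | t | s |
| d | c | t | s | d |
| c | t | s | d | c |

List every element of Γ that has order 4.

{d, t}

Identity is c. Compute the order of each non-identity element by repeated multiplication:
  t: t → s → d → c  (order 4)
  s: s → c  (order 2)
  d: d → s → t → c  (order 4)
Elements of order 4: {d, t}.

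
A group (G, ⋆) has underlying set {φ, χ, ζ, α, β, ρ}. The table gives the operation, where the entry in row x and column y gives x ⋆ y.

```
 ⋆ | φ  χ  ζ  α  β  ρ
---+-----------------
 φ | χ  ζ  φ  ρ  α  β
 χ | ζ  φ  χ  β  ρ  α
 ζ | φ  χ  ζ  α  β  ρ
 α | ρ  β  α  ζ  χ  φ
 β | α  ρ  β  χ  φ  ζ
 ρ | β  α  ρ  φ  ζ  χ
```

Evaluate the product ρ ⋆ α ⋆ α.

ρ ⋆ α = φ
φ ⋆ α = ρ

ρ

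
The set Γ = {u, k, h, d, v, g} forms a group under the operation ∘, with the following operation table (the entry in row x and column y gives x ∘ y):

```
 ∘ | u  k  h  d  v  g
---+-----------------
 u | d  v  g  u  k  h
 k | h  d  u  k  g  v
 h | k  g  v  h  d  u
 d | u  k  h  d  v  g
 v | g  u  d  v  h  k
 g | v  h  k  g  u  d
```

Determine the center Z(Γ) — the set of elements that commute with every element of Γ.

An element z is central iff its row equals its column in the table.
For k: k ∘ h = u ≠ g = h ∘ k, so k ∉ Z.
Checking each element this way leaves Z(Γ) = {d}.

{d}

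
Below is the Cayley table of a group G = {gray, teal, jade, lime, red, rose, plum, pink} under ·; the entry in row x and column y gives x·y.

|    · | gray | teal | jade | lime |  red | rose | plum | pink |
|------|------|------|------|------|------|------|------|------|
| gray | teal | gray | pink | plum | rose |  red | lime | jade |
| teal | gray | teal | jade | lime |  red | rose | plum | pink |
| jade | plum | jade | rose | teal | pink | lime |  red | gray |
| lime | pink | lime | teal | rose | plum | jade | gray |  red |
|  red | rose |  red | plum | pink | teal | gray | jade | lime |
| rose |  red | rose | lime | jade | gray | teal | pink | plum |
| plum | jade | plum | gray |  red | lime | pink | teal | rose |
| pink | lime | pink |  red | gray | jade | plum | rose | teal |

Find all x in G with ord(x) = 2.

Identity is teal. Compute the order of each non-identity element by repeated multiplication:
  gray: gray → teal  (order 2)
  jade: jade → rose → lime → teal  (order 4)
  lime: lime → rose → jade → teal  (order 4)
  red: red → teal  (order 2)
  rose: rose → teal  (order 2)
  plum: plum → teal  (order 2)
  pink: pink → teal  (order 2)
Elements of order 2: {gray, pink, plum, red, rose}.

{gray, pink, plum, red, rose}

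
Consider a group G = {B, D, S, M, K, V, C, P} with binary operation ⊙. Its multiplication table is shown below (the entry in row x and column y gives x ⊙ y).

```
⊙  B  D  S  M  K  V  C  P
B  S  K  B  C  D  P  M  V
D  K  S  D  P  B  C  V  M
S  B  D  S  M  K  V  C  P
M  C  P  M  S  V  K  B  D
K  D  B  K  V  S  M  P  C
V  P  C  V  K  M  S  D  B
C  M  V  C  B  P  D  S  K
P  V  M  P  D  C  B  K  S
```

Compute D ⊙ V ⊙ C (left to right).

S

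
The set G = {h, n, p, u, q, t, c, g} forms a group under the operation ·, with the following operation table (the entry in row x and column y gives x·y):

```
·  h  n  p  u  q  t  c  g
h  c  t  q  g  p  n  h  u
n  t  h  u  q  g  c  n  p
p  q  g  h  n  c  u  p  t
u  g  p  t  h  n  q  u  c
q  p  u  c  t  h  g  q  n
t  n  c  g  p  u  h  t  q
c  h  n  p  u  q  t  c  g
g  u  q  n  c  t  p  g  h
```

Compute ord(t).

4

The identity element is c (its row matches the header).
t^1 = t
t^2 = t·t = h
t^3 = h·t = n
t^4 = n·t = c
The first power of t equal to the identity is t^4, so ord(t) = 4.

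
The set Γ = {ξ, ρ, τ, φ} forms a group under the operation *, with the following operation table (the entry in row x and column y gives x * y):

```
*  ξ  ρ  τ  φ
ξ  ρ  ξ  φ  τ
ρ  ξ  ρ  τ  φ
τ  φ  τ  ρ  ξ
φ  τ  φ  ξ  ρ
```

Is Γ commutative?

Check whether the table is symmetric across its main diagonal.
Every entry (row x, col y) equals the entry (row y, col x), so Γ is abelian.
(In fact Γ ≅ the Klein four-group V_4.)

Yes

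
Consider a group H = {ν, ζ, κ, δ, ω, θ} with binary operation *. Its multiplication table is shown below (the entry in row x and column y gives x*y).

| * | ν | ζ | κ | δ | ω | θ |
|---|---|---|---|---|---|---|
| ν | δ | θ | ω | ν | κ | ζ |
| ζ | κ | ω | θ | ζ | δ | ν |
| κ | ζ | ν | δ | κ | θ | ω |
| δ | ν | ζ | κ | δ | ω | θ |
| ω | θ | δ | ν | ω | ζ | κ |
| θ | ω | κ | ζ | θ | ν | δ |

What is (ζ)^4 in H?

ζ^1 = ζ
ζ^2 = ζ*ζ = ω
ζ^3 = ω*ζ = δ
ζ^4 = δ*ζ = ζ

ζ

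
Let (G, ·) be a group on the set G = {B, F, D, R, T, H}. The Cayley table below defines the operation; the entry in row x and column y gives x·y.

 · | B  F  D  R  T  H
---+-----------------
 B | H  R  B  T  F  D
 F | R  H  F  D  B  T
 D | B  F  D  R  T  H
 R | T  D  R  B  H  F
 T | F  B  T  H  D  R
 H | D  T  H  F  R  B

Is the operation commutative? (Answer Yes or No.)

Yes

Check whether the table is symmetric across its main diagonal.
Every entry (row x, col y) equals the entry (row y, col x), so G is abelian.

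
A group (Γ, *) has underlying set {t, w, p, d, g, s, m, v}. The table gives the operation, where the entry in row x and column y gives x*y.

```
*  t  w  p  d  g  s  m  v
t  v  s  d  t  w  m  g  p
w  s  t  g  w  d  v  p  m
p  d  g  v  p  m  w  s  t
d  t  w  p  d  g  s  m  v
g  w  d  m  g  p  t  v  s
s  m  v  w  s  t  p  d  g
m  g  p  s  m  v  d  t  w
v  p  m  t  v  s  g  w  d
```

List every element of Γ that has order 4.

{p, t}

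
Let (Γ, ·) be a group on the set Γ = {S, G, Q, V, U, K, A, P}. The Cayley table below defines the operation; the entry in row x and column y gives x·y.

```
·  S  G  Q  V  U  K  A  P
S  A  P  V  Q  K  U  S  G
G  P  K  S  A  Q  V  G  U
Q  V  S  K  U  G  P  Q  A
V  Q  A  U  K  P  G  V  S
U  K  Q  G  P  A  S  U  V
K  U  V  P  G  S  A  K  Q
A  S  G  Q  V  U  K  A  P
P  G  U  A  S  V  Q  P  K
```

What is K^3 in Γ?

K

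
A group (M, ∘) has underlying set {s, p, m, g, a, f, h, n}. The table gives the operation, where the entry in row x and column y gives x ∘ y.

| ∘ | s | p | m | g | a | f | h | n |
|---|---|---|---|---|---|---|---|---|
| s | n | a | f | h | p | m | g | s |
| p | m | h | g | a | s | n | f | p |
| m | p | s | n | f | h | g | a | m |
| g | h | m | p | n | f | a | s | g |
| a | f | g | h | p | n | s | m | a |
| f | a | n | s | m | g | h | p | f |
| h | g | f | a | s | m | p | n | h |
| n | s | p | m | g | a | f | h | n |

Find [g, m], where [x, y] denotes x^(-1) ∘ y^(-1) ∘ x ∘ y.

Identity is n; from the table g^(-1) = g and m^(-1) = m.
g ∘ m = p
p ∘ g = a
a ∘ m = h

h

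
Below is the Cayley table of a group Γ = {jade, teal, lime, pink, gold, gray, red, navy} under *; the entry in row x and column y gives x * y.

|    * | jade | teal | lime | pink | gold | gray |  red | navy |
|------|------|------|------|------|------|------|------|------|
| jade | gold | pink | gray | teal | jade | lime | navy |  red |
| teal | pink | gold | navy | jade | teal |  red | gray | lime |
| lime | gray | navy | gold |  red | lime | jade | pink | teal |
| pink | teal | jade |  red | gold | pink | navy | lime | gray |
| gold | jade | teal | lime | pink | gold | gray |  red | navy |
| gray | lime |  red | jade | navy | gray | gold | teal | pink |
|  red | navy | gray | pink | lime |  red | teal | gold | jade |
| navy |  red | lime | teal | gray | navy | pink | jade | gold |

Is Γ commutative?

Check whether the table is symmetric across its main diagonal.
Every entry (row x, col y) equals the entry (row y, col x), so Γ is abelian.

Yes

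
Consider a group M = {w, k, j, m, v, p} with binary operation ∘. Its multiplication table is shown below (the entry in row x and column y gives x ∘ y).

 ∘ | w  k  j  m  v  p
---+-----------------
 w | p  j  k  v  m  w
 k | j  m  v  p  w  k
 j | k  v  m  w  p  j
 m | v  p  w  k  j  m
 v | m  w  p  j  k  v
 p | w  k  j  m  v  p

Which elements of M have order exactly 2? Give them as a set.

{w}

Identity is p. Compute the order of each non-identity element by repeated multiplication:
  w: w → p  (order 2)
  k: k → m → p  (order 3)
  j: j → m → w → k → v → p  (order 6)
  m: m → k → p  (order 3)
  v: v → k → w → m → j → p  (order 6)
Elements of order 2: {w}.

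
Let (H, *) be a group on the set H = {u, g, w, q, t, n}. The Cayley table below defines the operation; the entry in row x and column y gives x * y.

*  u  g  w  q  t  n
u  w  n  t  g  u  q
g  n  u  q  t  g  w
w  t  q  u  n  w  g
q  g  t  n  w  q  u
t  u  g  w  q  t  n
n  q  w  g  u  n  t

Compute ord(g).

6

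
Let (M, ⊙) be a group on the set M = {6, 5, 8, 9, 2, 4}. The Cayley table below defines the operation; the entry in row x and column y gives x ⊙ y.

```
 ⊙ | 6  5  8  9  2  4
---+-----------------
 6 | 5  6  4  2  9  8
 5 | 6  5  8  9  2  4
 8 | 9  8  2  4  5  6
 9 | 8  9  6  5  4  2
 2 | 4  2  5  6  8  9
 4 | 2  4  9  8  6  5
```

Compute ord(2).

3

The identity element is 5 (its row matches the header).
2^1 = 2
2^2 = 2 ⊙ 2 = 8
2^3 = 8 ⊙ 2 = 5
The first power of 2 equal to the identity is 2^3, so ord(2) = 3.
(Structurally, M here is isomorphic to the symmetric group S_3.)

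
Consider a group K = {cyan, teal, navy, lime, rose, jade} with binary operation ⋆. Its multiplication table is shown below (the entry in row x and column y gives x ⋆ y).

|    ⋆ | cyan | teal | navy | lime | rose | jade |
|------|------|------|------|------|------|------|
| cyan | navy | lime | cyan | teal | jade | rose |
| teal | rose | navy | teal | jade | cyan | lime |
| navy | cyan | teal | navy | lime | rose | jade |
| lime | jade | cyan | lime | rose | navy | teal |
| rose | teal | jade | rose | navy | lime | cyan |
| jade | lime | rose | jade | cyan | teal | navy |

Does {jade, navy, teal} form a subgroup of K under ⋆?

No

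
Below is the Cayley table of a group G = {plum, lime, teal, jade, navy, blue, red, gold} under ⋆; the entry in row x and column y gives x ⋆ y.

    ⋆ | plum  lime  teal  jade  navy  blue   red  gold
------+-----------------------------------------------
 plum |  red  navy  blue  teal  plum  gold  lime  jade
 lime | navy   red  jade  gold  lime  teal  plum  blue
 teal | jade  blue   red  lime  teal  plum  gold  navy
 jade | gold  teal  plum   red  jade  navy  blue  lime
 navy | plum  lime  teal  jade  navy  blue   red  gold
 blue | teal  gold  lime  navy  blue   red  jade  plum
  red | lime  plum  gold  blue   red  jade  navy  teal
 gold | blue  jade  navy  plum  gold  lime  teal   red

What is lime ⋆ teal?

Read row lime, column teal: lime ⋆ teal = jade.

jade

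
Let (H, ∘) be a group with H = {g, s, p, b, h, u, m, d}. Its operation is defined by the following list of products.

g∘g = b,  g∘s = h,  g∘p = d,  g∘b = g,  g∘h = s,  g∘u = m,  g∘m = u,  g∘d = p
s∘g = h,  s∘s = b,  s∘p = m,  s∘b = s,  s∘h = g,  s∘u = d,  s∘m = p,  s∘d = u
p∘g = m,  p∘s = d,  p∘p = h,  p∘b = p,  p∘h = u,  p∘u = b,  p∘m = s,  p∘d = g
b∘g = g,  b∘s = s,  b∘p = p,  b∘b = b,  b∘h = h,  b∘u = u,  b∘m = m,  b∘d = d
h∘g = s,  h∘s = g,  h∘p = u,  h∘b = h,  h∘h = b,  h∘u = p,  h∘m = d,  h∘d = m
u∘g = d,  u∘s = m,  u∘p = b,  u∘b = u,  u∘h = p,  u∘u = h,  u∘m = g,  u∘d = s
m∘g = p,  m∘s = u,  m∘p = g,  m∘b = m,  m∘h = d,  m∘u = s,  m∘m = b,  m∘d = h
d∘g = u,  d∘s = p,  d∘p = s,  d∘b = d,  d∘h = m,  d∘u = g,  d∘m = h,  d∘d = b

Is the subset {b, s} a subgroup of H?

{b, s} contains the identity b.
Checking products: every product of two elements of {b, s} (read from the table) lies in {b, s}, so the set is closed.
In a finite group, a nonempty closed subset is a subgroup. So {b, s} ≤ H.
(Structurally, H here is isomorphic to the dihedral group D_4.)

Yes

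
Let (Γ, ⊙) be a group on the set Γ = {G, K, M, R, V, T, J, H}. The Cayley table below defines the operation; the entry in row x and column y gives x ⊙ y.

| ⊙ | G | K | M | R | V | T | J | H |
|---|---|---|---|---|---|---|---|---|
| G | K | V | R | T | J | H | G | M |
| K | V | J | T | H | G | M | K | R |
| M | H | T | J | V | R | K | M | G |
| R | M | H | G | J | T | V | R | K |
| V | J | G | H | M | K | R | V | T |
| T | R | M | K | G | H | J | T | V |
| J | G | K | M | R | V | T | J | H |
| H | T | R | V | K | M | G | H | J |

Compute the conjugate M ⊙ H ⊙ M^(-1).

The identity is J. In row M, the entry J sits in column M, so M^(-1) = M.
M ⊙ H = G
G ⊙ M = R

R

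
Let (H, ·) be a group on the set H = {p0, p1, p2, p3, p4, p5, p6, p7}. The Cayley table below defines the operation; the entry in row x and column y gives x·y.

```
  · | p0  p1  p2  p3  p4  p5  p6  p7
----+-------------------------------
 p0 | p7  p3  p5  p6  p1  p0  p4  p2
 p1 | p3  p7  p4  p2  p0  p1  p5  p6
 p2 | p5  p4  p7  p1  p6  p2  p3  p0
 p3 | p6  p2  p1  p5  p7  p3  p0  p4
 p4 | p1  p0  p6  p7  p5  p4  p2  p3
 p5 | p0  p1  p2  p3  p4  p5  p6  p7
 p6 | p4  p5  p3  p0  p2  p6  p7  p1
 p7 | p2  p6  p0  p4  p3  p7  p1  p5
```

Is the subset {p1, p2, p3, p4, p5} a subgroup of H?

No

p1·p1 = p7, which is not in {p1, p2, p3, p4, p5}.
The subset is not closed under ·, so it is not a subgroup.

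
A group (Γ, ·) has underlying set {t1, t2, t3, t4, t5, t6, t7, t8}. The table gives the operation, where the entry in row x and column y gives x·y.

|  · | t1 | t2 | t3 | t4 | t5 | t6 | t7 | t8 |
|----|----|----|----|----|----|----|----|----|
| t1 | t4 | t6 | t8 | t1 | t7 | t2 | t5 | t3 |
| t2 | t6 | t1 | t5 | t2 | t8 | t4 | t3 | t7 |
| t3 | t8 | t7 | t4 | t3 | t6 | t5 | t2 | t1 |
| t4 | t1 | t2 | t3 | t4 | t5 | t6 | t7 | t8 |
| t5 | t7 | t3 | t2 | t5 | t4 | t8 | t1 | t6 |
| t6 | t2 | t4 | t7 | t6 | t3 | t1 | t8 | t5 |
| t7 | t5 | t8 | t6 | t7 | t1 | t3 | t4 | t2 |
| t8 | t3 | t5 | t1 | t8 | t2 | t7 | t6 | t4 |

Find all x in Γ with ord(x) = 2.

{t1, t3, t5, t7, t8}

Identity is t4. Compute the order of each non-identity element by repeated multiplication:
  t1: t1 → t4  (order 2)
  t2: t2 → t1 → t6 → t4  (order 4)
  t3: t3 → t4  (order 2)
  t5: t5 → t4  (order 2)
  t6: t6 → t1 → t2 → t4  (order 4)
  t7: t7 → t4  (order 2)
  t8: t8 → t4  (order 2)
Elements of order 2: {t1, t3, t5, t7, t8}.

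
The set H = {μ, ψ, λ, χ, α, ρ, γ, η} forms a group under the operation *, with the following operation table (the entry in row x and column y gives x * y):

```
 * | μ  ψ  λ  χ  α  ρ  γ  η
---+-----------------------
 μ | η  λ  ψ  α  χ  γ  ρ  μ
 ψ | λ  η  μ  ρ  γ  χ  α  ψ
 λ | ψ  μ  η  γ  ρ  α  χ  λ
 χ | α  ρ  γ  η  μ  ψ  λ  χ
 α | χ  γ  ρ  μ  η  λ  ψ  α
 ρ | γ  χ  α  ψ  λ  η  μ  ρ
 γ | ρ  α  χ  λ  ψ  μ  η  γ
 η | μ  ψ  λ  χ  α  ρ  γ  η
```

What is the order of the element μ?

The identity element is η (its row matches the header).
μ^1 = μ
μ^2 = μ * μ = η
The first power of μ equal to the identity is μ^2, so ord(μ) = 2.

2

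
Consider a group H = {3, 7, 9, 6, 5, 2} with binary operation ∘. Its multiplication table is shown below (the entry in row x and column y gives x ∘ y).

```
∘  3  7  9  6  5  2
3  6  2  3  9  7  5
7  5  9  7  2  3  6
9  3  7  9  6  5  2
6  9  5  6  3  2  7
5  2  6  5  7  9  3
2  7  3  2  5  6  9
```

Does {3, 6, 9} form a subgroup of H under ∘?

Yes

{3, 6, 9} contains the identity 9.
Checking products: every product of two elements of {3, 6, 9} (read from the table) lies in {3, 6, 9}, so the set is closed.
In a finite group, a nonempty closed subset is a subgroup. So {3, 6, 9} ≤ H.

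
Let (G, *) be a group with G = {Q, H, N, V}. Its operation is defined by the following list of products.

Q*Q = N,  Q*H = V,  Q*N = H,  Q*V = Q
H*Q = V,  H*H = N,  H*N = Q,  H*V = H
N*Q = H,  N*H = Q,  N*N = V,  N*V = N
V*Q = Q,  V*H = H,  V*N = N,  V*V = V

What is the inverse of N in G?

N

First locate the identity: row V matches the header, so V is the identity.
Scan row N for V: N * N = V. Hence N^(-1) = N.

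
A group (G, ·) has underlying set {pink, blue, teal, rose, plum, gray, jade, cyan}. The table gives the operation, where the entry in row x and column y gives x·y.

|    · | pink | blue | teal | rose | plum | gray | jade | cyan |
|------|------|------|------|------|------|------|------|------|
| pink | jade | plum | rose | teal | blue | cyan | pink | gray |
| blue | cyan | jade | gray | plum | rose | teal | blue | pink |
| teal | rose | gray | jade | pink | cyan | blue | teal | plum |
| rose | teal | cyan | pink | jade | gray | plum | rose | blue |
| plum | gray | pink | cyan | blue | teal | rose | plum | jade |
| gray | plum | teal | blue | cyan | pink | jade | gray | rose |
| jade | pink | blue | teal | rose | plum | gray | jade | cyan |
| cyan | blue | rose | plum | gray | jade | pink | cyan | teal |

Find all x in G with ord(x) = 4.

{cyan, plum}

Identity is jade. Compute the order of each non-identity element by repeated multiplication:
  pink: pink → jade  (order 2)
  blue: blue → jade  (order 2)
  teal: teal → jade  (order 2)
  rose: rose → jade  (order 2)
  plum: plum → teal → cyan → jade  (order 4)
  gray: gray → jade  (order 2)
  cyan: cyan → teal → plum → jade  (order 4)
Elements of order 4: {cyan, plum}.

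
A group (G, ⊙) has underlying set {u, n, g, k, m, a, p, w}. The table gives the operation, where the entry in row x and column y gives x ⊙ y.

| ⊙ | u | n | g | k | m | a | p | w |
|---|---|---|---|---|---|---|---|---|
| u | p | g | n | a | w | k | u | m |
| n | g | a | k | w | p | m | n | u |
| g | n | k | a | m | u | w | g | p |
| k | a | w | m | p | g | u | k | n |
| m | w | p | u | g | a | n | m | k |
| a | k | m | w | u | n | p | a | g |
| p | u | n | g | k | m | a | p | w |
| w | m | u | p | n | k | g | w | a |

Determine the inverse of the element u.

First locate the identity: row p matches the header, so p is the identity.
Scan row u for p: u ⊙ u = p. Hence u^(-1) = u.

u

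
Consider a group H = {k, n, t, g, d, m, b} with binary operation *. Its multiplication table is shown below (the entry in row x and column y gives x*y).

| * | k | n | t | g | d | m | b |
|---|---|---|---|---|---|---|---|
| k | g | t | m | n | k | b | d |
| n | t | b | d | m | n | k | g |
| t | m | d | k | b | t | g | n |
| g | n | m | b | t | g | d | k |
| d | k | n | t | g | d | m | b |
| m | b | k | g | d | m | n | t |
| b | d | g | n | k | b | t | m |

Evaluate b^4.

b^1 = b
b^2 = b*b = m
b^3 = m*b = t
b^4 = t*b = n

n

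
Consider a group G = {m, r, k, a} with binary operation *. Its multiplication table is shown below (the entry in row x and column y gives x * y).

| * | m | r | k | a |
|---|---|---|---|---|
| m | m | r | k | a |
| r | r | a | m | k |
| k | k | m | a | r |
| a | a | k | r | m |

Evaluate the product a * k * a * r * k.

k

a * k = r
r * a = k
k * r = m
m * k = k
(Structurally, G here is isomorphic to the cyclic group Z_4.)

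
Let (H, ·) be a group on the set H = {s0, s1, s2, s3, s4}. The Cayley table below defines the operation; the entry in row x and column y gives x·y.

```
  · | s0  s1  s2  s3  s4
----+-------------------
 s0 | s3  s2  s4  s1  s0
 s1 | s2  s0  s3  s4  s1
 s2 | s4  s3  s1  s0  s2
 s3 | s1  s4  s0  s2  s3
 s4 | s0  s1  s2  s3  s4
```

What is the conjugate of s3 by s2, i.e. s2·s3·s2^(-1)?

The identity is s4. In row s2, the entry s4 sits in column s0, so s2^(-1) = s0.
s2·s3 = s0
s0·s0 = s3

s3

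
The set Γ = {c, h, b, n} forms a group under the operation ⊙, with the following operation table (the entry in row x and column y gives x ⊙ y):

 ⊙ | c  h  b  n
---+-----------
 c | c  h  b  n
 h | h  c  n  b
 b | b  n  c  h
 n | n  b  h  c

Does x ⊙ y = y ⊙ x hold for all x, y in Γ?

Yes

Check whether the table is symmetric across its main diagonal.
Every entry (row x, col y) equals the entry (row y, col x), so Γ is abelian.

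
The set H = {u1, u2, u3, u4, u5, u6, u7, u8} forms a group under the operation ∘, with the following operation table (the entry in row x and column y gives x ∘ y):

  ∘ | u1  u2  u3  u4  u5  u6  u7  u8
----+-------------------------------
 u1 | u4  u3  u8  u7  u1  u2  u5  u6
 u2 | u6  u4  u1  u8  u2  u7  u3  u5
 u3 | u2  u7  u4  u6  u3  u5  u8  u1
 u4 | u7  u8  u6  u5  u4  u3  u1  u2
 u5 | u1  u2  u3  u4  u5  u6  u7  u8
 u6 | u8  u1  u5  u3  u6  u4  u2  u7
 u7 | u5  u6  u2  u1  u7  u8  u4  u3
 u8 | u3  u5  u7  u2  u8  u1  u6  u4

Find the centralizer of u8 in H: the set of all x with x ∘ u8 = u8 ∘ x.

Compare row u8 with column u8 entry by entry.
u4 ∘ u8 = u2 = u8 ∘ u4, so u4 commutes with u8.
u3 ∘ u8 = u1 but u8 ∘ u3 = u7, so u3 does not.
Collecting the elements that commute with u8: C(u8) = {u2, u4, u5, u8}.

{u2, u4, u5, u8}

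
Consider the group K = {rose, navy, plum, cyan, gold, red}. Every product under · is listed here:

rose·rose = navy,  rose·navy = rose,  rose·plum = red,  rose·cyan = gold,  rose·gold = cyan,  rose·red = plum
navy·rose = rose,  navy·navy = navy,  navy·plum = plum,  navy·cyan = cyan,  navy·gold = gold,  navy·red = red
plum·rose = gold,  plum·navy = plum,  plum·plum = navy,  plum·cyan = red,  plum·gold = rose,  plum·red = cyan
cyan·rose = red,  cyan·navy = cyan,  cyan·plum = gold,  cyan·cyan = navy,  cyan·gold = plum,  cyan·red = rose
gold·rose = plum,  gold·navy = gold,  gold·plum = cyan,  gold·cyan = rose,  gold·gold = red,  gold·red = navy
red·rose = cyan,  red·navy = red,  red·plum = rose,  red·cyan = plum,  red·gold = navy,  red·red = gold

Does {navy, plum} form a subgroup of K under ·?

{navy, plum} contains the identity navy.
Checking products: every product of two elements of {navy, plum} (read from the table) lies in {navy, plum}, so the set is closed.
In a finite group, a nonempty closed subset is a subgroup. So {navy, plum} ≤ K.

Yes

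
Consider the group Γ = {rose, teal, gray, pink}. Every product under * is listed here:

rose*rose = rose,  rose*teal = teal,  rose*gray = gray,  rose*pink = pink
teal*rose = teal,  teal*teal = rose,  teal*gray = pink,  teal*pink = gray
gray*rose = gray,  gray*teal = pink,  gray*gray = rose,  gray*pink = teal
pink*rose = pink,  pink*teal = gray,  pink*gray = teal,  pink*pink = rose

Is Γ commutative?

Check whether the table is symmetric across its main diagonal.
Every entry (row x, col y) equals the entry (row y, col x), so Γ is abelian.

Yes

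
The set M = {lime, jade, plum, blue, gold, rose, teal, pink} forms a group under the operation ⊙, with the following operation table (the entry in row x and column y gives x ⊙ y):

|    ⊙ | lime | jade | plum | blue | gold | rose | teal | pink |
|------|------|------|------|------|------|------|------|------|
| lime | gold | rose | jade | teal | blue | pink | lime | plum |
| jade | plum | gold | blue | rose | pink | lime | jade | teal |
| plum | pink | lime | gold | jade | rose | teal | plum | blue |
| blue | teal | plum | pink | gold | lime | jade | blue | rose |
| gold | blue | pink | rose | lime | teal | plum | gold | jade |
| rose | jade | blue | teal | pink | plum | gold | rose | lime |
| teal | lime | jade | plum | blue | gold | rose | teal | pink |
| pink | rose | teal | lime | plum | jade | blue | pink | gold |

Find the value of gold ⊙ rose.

plum

Read row gold, column rose: gold ⊙ rose = plum.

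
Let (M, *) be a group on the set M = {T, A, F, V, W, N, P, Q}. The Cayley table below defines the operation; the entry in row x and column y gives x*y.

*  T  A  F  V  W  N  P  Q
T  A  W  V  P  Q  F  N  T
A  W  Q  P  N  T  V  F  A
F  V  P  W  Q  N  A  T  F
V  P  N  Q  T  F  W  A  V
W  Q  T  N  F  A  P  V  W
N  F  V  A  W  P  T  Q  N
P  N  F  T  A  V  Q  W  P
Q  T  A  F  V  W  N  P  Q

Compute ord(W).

The identity element is Q (its row matches the header).
W^1 = W
W^2 = W*W = A
W^3 = A*W = T
W^4 = T*W = Q
The first power of W equal to the identity is W^4, so ord(W) = 4.
(Structurally, M here is isomorphic to the cyclic group Z_8.)

4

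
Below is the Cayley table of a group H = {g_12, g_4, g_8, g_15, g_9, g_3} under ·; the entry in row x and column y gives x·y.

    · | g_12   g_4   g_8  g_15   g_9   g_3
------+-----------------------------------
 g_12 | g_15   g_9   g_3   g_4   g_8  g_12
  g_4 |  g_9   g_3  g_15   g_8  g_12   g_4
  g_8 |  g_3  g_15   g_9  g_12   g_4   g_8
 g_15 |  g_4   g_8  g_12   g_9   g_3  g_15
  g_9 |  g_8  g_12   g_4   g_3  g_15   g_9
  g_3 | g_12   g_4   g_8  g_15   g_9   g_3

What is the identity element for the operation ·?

g_3

The identity e satisfies e·x = x for all x, so its row in the table reproduces the column headers.
Row g_3 reads: g_12, g_4, g_8, g_15, g_9, g_3 — exactly the header order. So g_3 is the identity.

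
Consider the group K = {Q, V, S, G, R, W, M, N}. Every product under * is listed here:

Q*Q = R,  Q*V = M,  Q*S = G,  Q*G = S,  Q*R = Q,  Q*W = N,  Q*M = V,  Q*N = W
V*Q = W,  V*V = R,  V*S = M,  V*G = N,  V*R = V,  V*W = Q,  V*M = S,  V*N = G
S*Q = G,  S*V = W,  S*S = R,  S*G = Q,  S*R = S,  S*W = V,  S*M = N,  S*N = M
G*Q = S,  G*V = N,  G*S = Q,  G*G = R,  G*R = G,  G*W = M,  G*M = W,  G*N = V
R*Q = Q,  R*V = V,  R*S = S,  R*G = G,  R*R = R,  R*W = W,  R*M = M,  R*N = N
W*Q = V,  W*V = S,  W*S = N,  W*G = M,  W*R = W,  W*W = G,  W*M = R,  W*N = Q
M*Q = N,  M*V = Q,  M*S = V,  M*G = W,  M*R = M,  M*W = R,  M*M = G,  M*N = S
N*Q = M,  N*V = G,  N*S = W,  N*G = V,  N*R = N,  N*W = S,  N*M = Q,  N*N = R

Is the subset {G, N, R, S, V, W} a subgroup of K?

G * W = M, which is not in {G, N, R, S, V, W}.
The subset is not closed under *, so it is not a subgroup.

No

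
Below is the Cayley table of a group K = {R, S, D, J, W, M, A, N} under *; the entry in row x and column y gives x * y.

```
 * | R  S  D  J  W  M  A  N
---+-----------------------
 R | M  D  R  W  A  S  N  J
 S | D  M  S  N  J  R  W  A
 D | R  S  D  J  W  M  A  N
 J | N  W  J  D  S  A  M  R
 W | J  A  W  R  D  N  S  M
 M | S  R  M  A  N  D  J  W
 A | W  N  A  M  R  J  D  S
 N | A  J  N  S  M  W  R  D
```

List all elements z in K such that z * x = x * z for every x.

{D, M}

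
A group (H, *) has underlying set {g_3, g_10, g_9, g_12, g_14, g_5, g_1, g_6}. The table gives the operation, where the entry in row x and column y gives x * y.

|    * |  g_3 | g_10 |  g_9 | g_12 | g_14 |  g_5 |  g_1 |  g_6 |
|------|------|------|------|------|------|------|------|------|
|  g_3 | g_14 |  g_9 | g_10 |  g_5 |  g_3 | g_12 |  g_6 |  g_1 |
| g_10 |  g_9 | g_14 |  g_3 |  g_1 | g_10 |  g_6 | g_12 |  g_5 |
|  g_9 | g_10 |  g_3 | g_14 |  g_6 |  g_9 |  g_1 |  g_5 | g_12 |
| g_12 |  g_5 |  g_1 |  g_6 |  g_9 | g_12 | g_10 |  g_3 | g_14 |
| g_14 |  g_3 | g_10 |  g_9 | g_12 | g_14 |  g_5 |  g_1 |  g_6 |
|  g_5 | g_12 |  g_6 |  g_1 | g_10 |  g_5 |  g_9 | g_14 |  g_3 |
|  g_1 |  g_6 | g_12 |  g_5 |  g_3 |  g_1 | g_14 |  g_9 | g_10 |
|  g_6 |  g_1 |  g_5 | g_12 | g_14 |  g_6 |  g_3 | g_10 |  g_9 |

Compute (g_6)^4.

g_6^1 = g_6
g_6^2 = g_6 * g_6 = g_9
g_6^3 = g_9 * g_6 = g_12
g_6^4 = g_12 * g_6 = g_14

g_14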